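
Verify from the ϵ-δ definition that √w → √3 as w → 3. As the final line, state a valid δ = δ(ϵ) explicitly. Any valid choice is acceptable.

Fix ϵ > 0. We want δ > 0 such that 0 < |w − 3| < δ implies |√w − √3| < ϵ.
Multiplying by the conjugate, |√w − √3| = |w − 3|/(√w + √3).
Restrict δ ≤ 3 so that |w − 3| < 3 forces w > 0, and then √w + √3 > √3.
Hence |√w − √3| < |w − 3|/√3, which is < ϵ once |w − 3| < √3·ϵ.
Take δ = min(3, √3·ϵ). If 0 < |w − 3| < δ then w > 0 and |√w − √3| < |w − 3|/√3 < ϵ.

δ = min(3, √3·ϵ)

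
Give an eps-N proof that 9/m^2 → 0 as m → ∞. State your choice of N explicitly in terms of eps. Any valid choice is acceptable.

Let eps > 0. For m ≥ 1, |9/m^2 − 0| = 9/m^2.
9/m^2 < eps ⇔ m^2 > 9/eps ⇔ m > (9/eps)^{1/2}.
Take N = (9/eps)^{1/2}. Then m > N implies 9/m^2 < eps.

N = (9/eps)^{1/2}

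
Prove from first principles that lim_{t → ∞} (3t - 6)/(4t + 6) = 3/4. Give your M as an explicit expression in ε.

Let ε > 0. We seek M > 0 such that t > M implies |(3t - 6)/(4t + 6) − (3/4)| < ε.
(3t - 6)/(4t + 6) − (3/4) = (4(3t - 6) − 3(4t + 6)) / (4(4t + 6)) = -42/(4(4t + 6)).
For t > 0 we have 4t + 6 > 4t, so |(3t - 6)/(4t + 6) − (3/4)| = 42/(4(4t + 6)) < 42/(4·4t) = (21/8)/t.
Thus |(3t - 6)/(4t + 6) − (3/4)| < ε whenever t > (21/8)/ε.
Take M = (21/8)/ε. If t > M then |(3t - 6)/(4t + 6) − (3/4)| < (21/8)/t < ε.

M = (21/8)/ε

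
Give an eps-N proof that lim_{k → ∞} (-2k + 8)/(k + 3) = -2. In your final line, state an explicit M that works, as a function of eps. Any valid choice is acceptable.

M = 14/eps

Suppose eps > 0. For k ≥ 1, |(-2k + 8)/(k + 3) + 2| = |14|/((k + 3)) = 14/((k + 3)).
Since k + 3 ≥ k for k ≥ 1, this is ≤ 14/(k) = 14/k.
So |(-2k + 8)/(k + 3) + 2| < eps whenever k > 14/eps.
Take M = 14/eps. If k > M then |(-2k + 8)/(k + 3) + 2| ≤ 14/k < eps.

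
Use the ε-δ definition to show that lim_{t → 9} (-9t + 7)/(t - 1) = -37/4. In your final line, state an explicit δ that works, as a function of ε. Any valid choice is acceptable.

δ = min(4, 16ε)

Suppose ε > 0. We want δ > 0 with 0 < |t − 9| < δ ⇒ |(-9t + 7)/(t - 1) + 37/4| < ε.
Combining over a common denominator, (-9t + 7)/(t - 1) + 37/4 = [(-9t + 7)·8 − (-74)·(t - 1)] / [8·(t - 1)] = 2(t − 9) / (8(t - 1)).
So |(-9t + 7)/(t - 1) + 37/4| = 2|t − 9| / (8·|t − 1|).
Restrict δ ≤ 4. Then |t − 9| < 4 gives |t − 1| = |(t − 9) + 8| ≥ 8 − 4 = 4.
Hence |(-9t + 7)/(t - 1) + 37/4| < 2|t − 9|/(8·4) = (1/16)|t − 9|, which is < ε once |t − 9| < 16ε.
Take δ = min(4, 16ε). Then 0 < |t − 9| < δ forces both bounds, so |(-9t + 7)/(t - 1) + 37/4| < ε.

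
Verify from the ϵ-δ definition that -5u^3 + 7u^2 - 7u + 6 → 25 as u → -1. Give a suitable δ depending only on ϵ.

δ = min(1, ϵ/63)

Let ϵ > 0. We want δ > 0 such that 0 < |u + 1| < δ implies |(-5u^3 + 7u^2 - 7u + 6) − 25| < ϵ.
(-5u^3 + 7u^2 - 7u + 6) − 25 = -5u^3 + 7u^2 - 7u - 19 = (u + 1)(-5u^2 + 12u - 19).
So |(-5u^3 + 7u^2 - 7u + 6) − 25| = |u + 1|·|-5u^2 + 12u - 19|.
Require δ ≤ 1. Then |u + 1| < 1 gives |u| < 2, and by the triangle inequality |-5u^2 + 12u - 19| ≤ 5·2^2 + 12·2 + 19 = 63.
Hence |(-5u^3 + 7u^2 - 7u + 6) − 25| ≤ 63|u + 1| < ϵ provided |u + 1| < ϵ/63.
Choosing δ = min(1, ϵ/63) ensures both conditions, hence |(-5u^3 + 7u^2 - 7u + 6) − 25| < ϵ.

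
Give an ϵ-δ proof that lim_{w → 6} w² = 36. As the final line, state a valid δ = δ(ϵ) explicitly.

Fix ϵ > 0. We seek δ > 0 with 0 < |w − 6| < δ ⇒ |w² − 36| < ϵ.
Factor: w² − 36 = (w − 6)(w + 6), so |w² − 36| = |w − 6|·|w + 6|.
Restrict δ ≤ 1. Then |w − 6| < 1 gives |w| < 7, so by the triangle inequality |w + 6| ≤ 7 + 6 = 13.
Hence |w² − 36| ≤ 13|w − 6|, which is < ϵ once |w − 6| < ϵ/13.
Take δ = min(1, ϵ/13). If 0 < |w − 6| < δ then both bounds hold and |w² − 36| ≤ 13|w − 6| < 13·(ϵ/13) = ϵ.

δ = min(1, ϵ/13)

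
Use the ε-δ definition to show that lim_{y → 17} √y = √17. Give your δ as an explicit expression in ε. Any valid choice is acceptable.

δ = min(17, √17·ε)

Let ε > 0 be given. We want δ > 0 such that 0 < |y − 17| < δ implies |√y − √17| < ε.
Multiplying by the conjugate, |√y − √17| = |y − 17|/(√y + √17).
Restrict δ ≤ 17 so that |y − 17| < 17 forces y > 0, and then √y + √17 > √17.
Hence |√y − √17| < |y − 17|/√17, which is < ε once |y − 17| < √17·ε.
Take δ = min(17, √17·ε). If 0 < |y − 17| < δ then y > 0 and |√y − √17| < |y − 17|/√17 < ε.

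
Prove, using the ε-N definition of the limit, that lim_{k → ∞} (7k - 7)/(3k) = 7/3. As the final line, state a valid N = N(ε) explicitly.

N = (7/3)/ε

Let ε > 0. For k ≥ 1, |(7k - 7)/(3k) − (7/3)| = |-21|/(3(3k)) = 21/(3(3k)).
Since 3k ≥ 3k for k ≥ 1, this is ≤ 21/(3·3k) = (7/3)/k.
So |(7k - 7)/(3k) − (7/3)| < ε whenever k > (7/3)/ε.
Take N = (7/3)/ε. If k > N then |(7k - 7)/(3k) − (7/3)| ≤ (7/3)/k < ε.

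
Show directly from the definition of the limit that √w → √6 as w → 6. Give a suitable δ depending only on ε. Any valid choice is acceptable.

Let ε > 0 be given. We want δ > 0 such that 0 < |w − 6| < δ implies |√w − √6| < ε.
Rationalise: √w − √6 = (w − 6)/(√w + √6), so |√w − √6| = |w − 6|/(√w + √6).
Restrict δ ≤ 6 so that |w − 6| < 6 forces w > 0, and then √w + √6 > √6.
Hence |√w − √6| < |w − 6|/√6, which is < ε once |w − 6| < √6·ε.
Take δ = min(6, √6·ε). If 0 < |w − 6| < δ then w > 0 and |√w − √6| < |w − 6|/√6 < ε.

δ = min(6, √6·ε)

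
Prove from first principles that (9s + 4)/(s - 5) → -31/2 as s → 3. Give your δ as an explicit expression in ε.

δ = min(1, (2/49)ε)

Suppose ε > 0. We want δ > 0 with 0 < |s − 3| < δ ⇒ |(9s + 4)/(s - 5) + 31/2| < ε.
Combining over a common denominator, (9s + 4)/(s - 5) + 31/2 = [(9s + 4)·(-2) − 31·(s - 5)] / [(-2)·(s - 5)] = -49(s − 3) / ((-2)(s - 5)).
So |(9s + 4)/(s - 5) + 31/2| = 49|s − 3| / (2·|s − 5|).
Restrict δ ≤ 1. Then |s − 3| < 1 gives |s − 5| = |(s − 3) + (-2)| ≥ 2 − 1 = 1.
Hence |(9s + 4)/(s - 5) + 31/2| < 49|s − 3|/(2·1) = (49/2)|s − 3|, which is < ε once |s − 3| < (2/49)ε.
Take δ = min(1, (2/49)ε). Then 0 < |s − 3| < δ forces both bounds, so |(9s + 4)/(s - 5) + 31/2| < ε.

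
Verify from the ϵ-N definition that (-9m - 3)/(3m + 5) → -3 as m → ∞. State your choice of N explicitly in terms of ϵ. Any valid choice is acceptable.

N = 4/ϵ

Let ϵ > 0. For m ≥ 1, |(-9m - 3)/(3m + 5) + 3| = |36|/(3(3m + 5)) = 36/(3(3m + 5)).
Since 3m + 5 ≥ 3m for m ≥ 1, this is ≤ 36/(3·3m) = 4/m.
So |(-9m - 3)/(3m + 5) + 3| < ϵ whenever m > 4/ϵ.
Take N = 4/ϵ. If m > N then |(-9m - 3)/(3m + 5) + 3| ≤ 4/m < ϵ.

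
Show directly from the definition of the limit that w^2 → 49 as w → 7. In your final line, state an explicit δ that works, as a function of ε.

δ = min(1, ε/15)

Fix ε > 0. We seek δ > 0 with 0 < |w − 7| < δ ⇒ |w^2 − 49| < ε.
Factor: w^2 − 49 = (w − 7)(w + 7), so |w^2 − 49| = |w − 7|·|w + 7|.
Impose δ ≤ 1 so that |w| < 8; then |w + 7| ≤ 15.
Hence |w^2 − 49| ≤ 15|w − 7|, which is < ε once |w − 7| < ε/15.
Take δ = min(1, ε/15). If 0 < |w − 7| < δ then both bounds hold and |w^2 − 49| ≤ 15|w − 7| < 15·(ε/15) = ε.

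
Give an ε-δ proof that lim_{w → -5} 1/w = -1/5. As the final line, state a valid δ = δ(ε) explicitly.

δ = min(5/2, (25/2)ε)

Let ε > 0 be given. We seek δ > 0 such that 0 < |w + 5| < δ implies |1/w + 1/5| < ε.
|1/w + 1/5| = |-5 − w|/(5·|w|) = |w + 5|/(5|w|).
Restrict δ ≤ 5/2. Then |w + 5| < 5/2 gives |w| > 5/2, so 5|w| > 25/2.
Then |1/w + 1/5| < |w + 5|/(25/2), which is < ε when |w + 5| < (25/2)ε.
Take δ = min(5/2, (25/2)ε). Then 0 < |w + 5| < δ gives both |w + 5| < 5/2 and |w + 5| < (25/2)ε, so |1/w + 1/5| < ε.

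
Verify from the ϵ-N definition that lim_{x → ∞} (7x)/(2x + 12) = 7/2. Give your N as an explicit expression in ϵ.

N = 21/ϵ

Fix ϵ > 0. We seek N > 0 such that x > N implies |(7x)/(2x + 12) − (7/2)| < ϵ.
(7x)/(2x + 12) − (7/2) = (2(7x) − 7(2x + 12)) / (2(2x + 12)) = -84/(2(2x + 12)).
For x > 0 we have 2x + 12 > 2x, so |(7x)/(2x + 12) − (7/2)| = 84/(2(2x + 12)) < 84/(2·2x) = 21/x.
Thus |(7x)/(2x + 12) − (7/2)| < ϵ whenever x > 21/ϵ.
Take N = 21/ϵ. If x > N then |(7x)/(2x + 12) − (7/2)| < 21/x < ϵ.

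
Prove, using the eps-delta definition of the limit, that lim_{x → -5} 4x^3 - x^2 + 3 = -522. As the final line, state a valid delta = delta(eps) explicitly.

Let eps > 0. We want delta > 0 such that 0 < |x + 5| < delta implies |(4x^3 - x^2 + 3) + 522| < eps.
(4x^3 - x^2 + 3) + 522 = 4x^3 - x^2 + 525 = (x + 5)(4x^2 - 21x + 105).
So |(4x^3 - x^2 + 3) + 522| = |x + 5|·|4x^2 - 21x + 105|.
Assume first that |x + 5| < 2, so |x| < 7. Then |4x^2 - 21x + 105| ≤ 4·7^2 + 21·7 + 105 = 448.
Hence |(4x^3 - x^2 + 3) + 522| ≤ 448|x + 5| < eps provided |x + 5| < eps/448.
Choosing delta = min(2, eps/448) ensures both conditions, hence |(4x^3 - x^2 + 3) + 522| < eps.

delta = min(2, eps/448)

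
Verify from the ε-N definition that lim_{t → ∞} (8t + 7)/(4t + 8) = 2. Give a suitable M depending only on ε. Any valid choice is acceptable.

Let ε > 0. We seek M > 0 such that t > M implies |(8t + 7)/(4t + 8) − 2| < ε.
(8t + 7)/(4t + 8) − 2 = (4(8t + 7) − 8(4t + 8)) / (4(4t + 8)) = -36/(4(4t + 8)).
For t > 0 we have 4t + 8 > 4t, so |(8t + 7)/(4t + 8) − 2| = 36/(4(4t + 8)) < 36/(4·4t) = (9/4)/t.
Thus |(8t + 7)/(4t + 8) − 2| < ε whenever t > (9/4)/ε.
Take M = (9/4)/ε. If t > M then |(8t + 7)/(4t + 8) − 2| < (9/4)/t < ε.

M = (9/4)/ε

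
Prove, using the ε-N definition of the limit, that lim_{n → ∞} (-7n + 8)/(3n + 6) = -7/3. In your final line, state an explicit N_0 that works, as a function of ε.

Fix ε > 0. For n ≥ 1, |(-7n + 8)/(3n + 6) + 7/3| = |66|/(3(3n + 6)) = 66/(3(3n + 6)).
Since 3n + 6 ≥ 3n for n ≥ 1, this is ≤ 66/(3·3n) = (22/3)/n.
So |(-7n + 8)/(3n + 6) + 7/3| < ε whenever n > (22/3)/ε.
Take N_0 = (22/3)/ε. If n > N_0 then |(-7n + 8)/(3n + 6) + 7/3| ≤ (22/3)/n < ε.

N_0 = (22/3)/ε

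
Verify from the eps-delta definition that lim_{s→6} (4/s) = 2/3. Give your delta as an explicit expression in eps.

Let eps > 0. We seek delta > 0 such that 0 < |s − 6| < delta implies |4/s − (2/3)| < eps.
|4/s − (2/3)| = 4·|6 − s|/(6·|s|) = 4|s − 6|/(6|s|).
Require delta ≤ 3 so that |s| > 6 − 3 = 3, hence 6|s| > 18.
Then |4/s − (2/3)| < 4|s − 6|/18, which is < eps when |s − 6| < (9/2)eps.
Take delta = min(3, (9/2)eps). Then 0 < |s − 6| < delta gives both |s − 6| < 3 and |s − 6| < (9/2)eps, so |4/s − (2/3)| < eps.

delta = min(3, (9/2)eps)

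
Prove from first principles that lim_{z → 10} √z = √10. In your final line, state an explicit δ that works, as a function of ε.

Let ε > 0 be given. We want δ > 0 such that 0 < |z − 10| < δ implies |√z − √10| < ε.
Multiplying by the conjugate, |√z − √10| = |z − 10|/(√z + √10).
Restrict δ ≤ 10 so that |z − 10| < 10 forces z > 0, and then √z + √10 > √10.
Hence |√z − √10| < |z − 10|/√10, which is < ε once |z − 10| < √10·ε.
Take δ = min(10, √10·ε). If 0 < |z − 10| < δ then z > 0 and |√z − √10| < |z − 10|/√10 < ε.

δ = min(10, √10·ε)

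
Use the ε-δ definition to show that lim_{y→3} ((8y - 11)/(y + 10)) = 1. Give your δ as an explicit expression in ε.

δ = min(13/2, (13/14)ε)

Suppose ε > 0. We want δ > 0 with 0 < |y − 3| < δ ⇒ |(8y - 11)/(y + 10) − 1| < ε.
Combining over a common denominator, (8y - 11)/(y + 10) − 1 = [(8y - 11)·13 − 13·(y + 10)] / [13·(y + 10)] = 91(y − 3) / (13(y + 10)).
So |(8y - 11)/(y + 10) − 1| = 91|y − 3| / (13·|y + 10|).
Restrict δ ≤ 13/2. Then |y − 3| < 13/2 gives |y + 10| = |(y − 3) + 13| ≥ 13 − 13/2 = 13/2.
Hence |(8y - 11)/(y + 10) − 1| < 91|y − 3|/(13·(13/2)) = (14/13)|y − 3|, which is < ε once |y − 3| < (13/14)ε.
Take δ = min(13/2, (13/14)ε). Then 0 < |y − 3| < δ forces both bounds, so |(8y - 11)/(y + 10) − 1| < ε.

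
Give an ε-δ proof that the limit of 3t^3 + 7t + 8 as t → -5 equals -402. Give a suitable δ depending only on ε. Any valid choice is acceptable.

δ = min(1, ε/280)

Let ε > 0. We want δ > 0 such that 0 < |t + 5| < δ implies |(3t^3 + 7t + 8) + 402| < ε.
(3t^3 + 7t + 8) + 402 = 3t^3 + 7t + 410 = (t + 5)(3t^2 - 15t + 82).
So |(3t^3 + 7t + 8) + 402| = |t + 5|·|3t^2 - 15t + 82|.
Require δ ≤ 1. Then |t + 5| < 1 gives |t| < 6, and by the triangle inequality |3t^2 - 15t + 82| ≤ 3·6^2 + 15·6 + 82 = 280.
Hence |(3t^3 + 7t + 8) + 402| ≤ 280|t + 5| < ε provided |t + 5| < ε/280.
Take δ = min(1, ε/280). Then 0 < |t + 5| < δ gives both |t + 5| < 1 and |t + 5| < ε/280, so |(3t^3 + 7t + 8) + 402| < ε.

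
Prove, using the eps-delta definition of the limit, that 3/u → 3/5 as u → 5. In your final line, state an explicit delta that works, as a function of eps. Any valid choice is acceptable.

Let eps > 0. We seek delta > 0 such that 0 < |u − 5| < delta implies |3/u − (3/5)| < eps.
|3/u − (3/5)| = 3·|5 − u|/(5·|u|) = 3|u − 5|/(5|u|).
Restrict delta ≤ 5/2. Then |u − 5| < 5/2 gives |u| > 5/2, so 5|u| > 25/2.
Then |3/u − (3/5)| < 3|u − 5|/(25/2), which is < eps when |u − 5| < (25/6)eps.
Take delta = min(5/2, (25/6)eps). Then 0 < |u − 5| < delta gives both |u − 5| < 5/2 and |u − 5| < (25/6)eps, so |3/u − (3/5)| < eps.

delta = min(5/2, (25/6)eps)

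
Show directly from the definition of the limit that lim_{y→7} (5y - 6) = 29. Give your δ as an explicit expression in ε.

δ = ε/5

Fix ε > 0. We need δ > 0 so that 0 < |y − 7| < δ implies |(5y - 6) − 29| < ε.
|(5y - 6) − 29| = |5y - 35| = 5|y − 7|.
Thus it suffices that |y − 7| < ε/5.
Choosing δ = ε/5 gives |(5y - 6) − 29| = 5|y − 7| < ε whenever |y − 7| < δ.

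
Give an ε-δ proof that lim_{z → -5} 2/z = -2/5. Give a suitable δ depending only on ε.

Let ε > 0. We seek δ > 0 such that 0 < |z + 5| < δ implies |2/z + 2/5| < ε.
|2/z + 2/5| = 2·|-5 − z|/(5·|z|) = 2|z + 5|/(5|z|).
Restrict δ ≤ 5/2. Then |z + 5| < 5/2 gives |z| > 5/2, so 5|z| > 25/2.
Then |2/z + 2/5| < 2|z + 5|/(25/2), which is < ε when |z + 5| < (25/4)ε.
Take δ = min(5/2, (25/4)ε). Then 0 < |z + 5| < δ gives both |z + 5| < 5/2 and |z + 5| < (25/4)ε, so |2/z + 2/5| < ε.

δ = min(5/2, (25/4)ε)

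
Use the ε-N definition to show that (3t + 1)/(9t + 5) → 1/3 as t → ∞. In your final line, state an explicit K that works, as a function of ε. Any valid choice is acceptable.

K = (2/27)/ε

Let ε > 0 be given. We seek K > 0 such that t > K implies |(3t + 1)/(9t + 5) − (1/3)| < ε.
(3t + 1)/(9t + 5) − (1/3) = (9(3t + 1) − 3(9t + 5)) / (9(9t + 5)) = -6/(9(9t + 5)).
For t > 0 we have 9t + 5 > 9t, so |(3t + 1)/(9t + 5) − (1/3)| = 6/(9(9t + 5)) < 6/(9·9t) = (2/27)/t.
Thus |(3t + 1)/(9t + 5) − (1/3)| < ε whenever t > (2/27)/ε.
Take K = (2/27)/ε. If t > K then |(3t + 1)/(9t + 5) − (1/3)| < (2/27)/t < ε.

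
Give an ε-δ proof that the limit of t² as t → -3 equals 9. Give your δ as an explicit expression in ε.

δ = min(1, ε/7)

Let ε > 0 be given. We seek δ > 0 with 0 < |t + 3| < δ ⇒ |t² − 9| < ε.
Factor: t² − 9 = (t + 3)(t - 3), so |t² − 9| = |t + 3|·|t - 3|.
Restrict δ ≤ 1. Then |t + 3| < 1 gives |t| < 4, so by the triangle inequality |t - 3| ≤ 4 + 3 = 7.
Hence |t² − 9| ≤ 7|t + 3|, which is < ε once |t + 3| < ε/7.
Take δ = min(1, ε/7). If 0 < |t + 3| < δ then both bounds hold and |t² − 9| ≤ 7|t + 3| < 7·(ε/7) = ε.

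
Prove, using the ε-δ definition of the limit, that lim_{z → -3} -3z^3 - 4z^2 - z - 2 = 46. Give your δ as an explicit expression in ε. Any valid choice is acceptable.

δ = min(2, ε/116)

Suppose ε > 0. We want δ > 0 such that 0 < |z + 3| < δ implies |(-3z^3 - 4z^2 - z - 2) − 46| < ε.
(-3z^3 - 4z^2 - z - 2) − 46 = -3z^3 - 4z^2 - z - 48 = (z + 3)(-3z^2 + 5z - 16).
So |(-3z^3 - 4z^2 - z - 2) − 46| = |z + 3|·|-3z^2 + 5z - 16|.
Assume first that |z + 3| < 2, so |z| < 5. Then |-3z^2 + 5z - 16| ≤ 3·5^2 + 5·5 + 16 = 116.
Hence |(-3z^3 - 4z^2 - z - 2) − 46| ≤ 116|z + 3| < ε provided |z + 3| < ε/116.
Take δ = min(2, ε/116). Then 0 < |z + 3| < δ gives both |z + 3| < 2 and |z + 3| < ε/116, so |(-3z^3 - 4z^2 - z - 2) − 46| < ε.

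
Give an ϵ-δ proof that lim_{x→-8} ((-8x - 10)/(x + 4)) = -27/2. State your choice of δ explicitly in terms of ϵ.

Suppose ϵ > 0. We want δ > 0 with 0 < |x + 8| < δ ⇒ |(-8x - 10)/(x + 4) + 27/2| < ϵ.
Combining over a common denominator, (-8x - 10)/(x + 4) + 27/2 = [(-8x - 10)·(-4) − 54·(x + 4)] / [(-4)·(x + 4)] = -22(x + 8) / ((-4)(x + 4)).
So |(-8x - 10)/(x + 4) + 27/2| = 22|x + 8| / (4·|x + 4|).
Restrict δ ≤ 2. Then |x + 8| < 2 gives |x + 4| = |(x + 8) + (-4)| ≥ 4 − 2 = 2.
Hence |(-8x - 10)/(x + 4) + 27/2| < 22|x + 8|/(4·2) = (11/4)|x + 8|, which is < ϵ once |x + 8| < (4/11)ϵ.
Take δ = min(2, (4/11)ϵ). Then 0 < |x + 8| < δ forces both bounds, so |(-8x - 10)/(x + 4) + 27/2| < ϵ.

δ = min(2, (4/11)ϵ)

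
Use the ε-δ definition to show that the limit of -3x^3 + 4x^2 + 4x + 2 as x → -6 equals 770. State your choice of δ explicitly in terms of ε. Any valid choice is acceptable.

Let ε > 0 be given. We want δ > 0 such that 0 < |x + 6| < δ implies |(-3x^3 + 4x^2 + 4x + 2) − 770| < ε.
(-3x^3 + 4x^2 + 4x + 2) − 770 = -3x^3 + 4x^2 + 4x - 768 = (x + 6)(-3x^2 + 22x - 128).
So |(-3x^3 + 4x^2 + 4x + 2) − 770| = |x + 6|·|-3x^2 + 22x - 128|.
Require δ ≤ 2. Then |x + 6| < 2 gives |x| < 8, and by the triangle inequality |-3x^2 + 22x - 128| ≤ 3·8^2 + 22·8 + 128 = 496.
Hence |(-3x^3 + 4x^2 + 4x + 2) − 770| ≤ 496|x + 6| < ε provided |x + 6| < ε/496.
Take δ = min(2, ε/496). Then 0 < |x + 6| < δ gives both |x + 6| < 2 and |x + 6| < ε/496, so |(-3x^3 + 4x^2 + 4x + 2) − 770| < ε.

δ = min(2, ε/496)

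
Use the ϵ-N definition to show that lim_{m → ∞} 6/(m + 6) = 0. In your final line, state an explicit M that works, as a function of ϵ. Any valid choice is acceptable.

M = 6/ϵ

Suppose ϵ > 0. For m ≥ 1, |6/(m + 6) − 0| = 6/(m + 6) ≤ 6/m.
We need 6/m < ϵ, i.e. m > 6/ϵ.
Take M = 6/ϵ. If m > M then |6/(m + 6)| ≤ 6/m < ϵ.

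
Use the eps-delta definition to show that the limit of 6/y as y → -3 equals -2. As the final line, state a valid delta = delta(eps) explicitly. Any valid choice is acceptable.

Let eps > 0 be given. We seek delta > 0 such that 0 < |y + 3| < delta implies |6/y + 2| < eps.
|6/y + 2| = 6·|-3 − y|/(3·|y|) = 6|y + 3|/(3|y|).
Restrict delta ≤ 3/2. Then |y + 3| < 3/2 gives |y| > 3/2, so 3|y| > 9/2.
Then |6/y + 2| < 6|y + 3|/(9/2), which is < eps when |y + 3| < (3/4)eps.
Take delta = min(3/2, (3/4)eps). Then 0 < |y + 3| < delta gives both |y + 3| < 3/2 and |y + 3| < (3/4)eps, so |6/y + 2| < eps.

delta = min(3/2, (3/4)eps)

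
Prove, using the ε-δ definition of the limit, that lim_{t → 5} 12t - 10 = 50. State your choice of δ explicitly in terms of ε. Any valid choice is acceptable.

δ = ε/12

Let ε > 0 be given. We need δ > 0 so that 0 < |t − 5| < δ implies |(12t - 10) − 50| < ε.
|(12t - 10) − 50| = |12t - 60| = 12|t − 5|.
So 12|t − 5| < ε exactly when |t − 5| < ε/12.
Take δ = ε/12. If 0 < |t − 5| < δ then |(12t - 10) − 50| = 12|t − 5| < 12·(ε/12) = ε.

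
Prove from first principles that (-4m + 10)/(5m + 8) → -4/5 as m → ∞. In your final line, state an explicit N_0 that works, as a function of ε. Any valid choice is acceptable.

Let ε > 0. For m ≥ 1, |(-4m + 10)/(5m + 8) + 4/5| = |82|/(5(5m + 8)) = 82/(5(5m + 8)).
Since 5m + 8 ≥ 5m for m ≥ 1, this is ≤ 82/(5·5m) = (82/25)/m.
So |(-4m + 10)/(5m + 8) + 4/5| < ε whenever m > (82/25)/ε.
Take N_0 = (82/25)/ε. If m > N_0 then |(-4m + 10)/(5m + 8) + 4/5| ≤ (82/25)/m < ε.

N_0 = (82/25)/ε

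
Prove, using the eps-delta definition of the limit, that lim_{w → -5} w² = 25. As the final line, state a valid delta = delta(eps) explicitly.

delta = min(1, eps/11)

Let eps > 0 be given. We seek delta > 0 with 0 < |w + 5| < delta ⇒ |w² − 25| < eps.
Factor: w² − 25 = (w + 5)(w - 5), so |w² − 25| = |w + 5|·|w - 5|.
Restrict delta ≤ 1. Then |w + 5| < 1 gives |w| < 6, so by the triangle inequality |w - 5| ≤ 6 + 5 = 11.
Hence |w² − 25| ≤ 11|w + 5|, which is < eps once |w + 5| < eps/11.
Take delta = min(1, eps/11). If 0 < |w + 5| < delta then both bounds hold and |w² − 25| ≤ 11|w + 5| < 11·(eps/11) = eps.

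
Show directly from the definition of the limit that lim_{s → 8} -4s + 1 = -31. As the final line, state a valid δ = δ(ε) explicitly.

δ = ε/4

Let ε > 0 be given. We need δ > 0 so that 0 < |s − 8| < δ implies |(-4s + 1) + 31| < ε.
|(-4s + 1) + 31| = |-4s + 32| = 4|s − 8|.
So 4|s − 8| < ε exactly when |s − 8| < ε/4.
Choosing δ = ε/4 gives |(-4s + 1) + 31| = 4|s − 8| < ε whenever |s − 8| < δ.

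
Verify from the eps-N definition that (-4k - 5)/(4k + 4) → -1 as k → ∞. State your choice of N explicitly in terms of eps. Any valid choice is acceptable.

N = (1/4)/eps

Let eps > 0. For k ≥ 1, |(-4k - 5)/(4k + 4) + 1| = |-4|/(4(4k + 4)) = 4/(4(4k + 4)).
Since 4k + 4 ≥ 4k for k ≥ 1, this is ≤ 4/(4·4k) = (1/4)/k.
So |(-4k - 5)/(4k + 4) + 1| < eps whenever k > (1/4)/eps.
Take N = (1/4)/eps. If k > N then |(-4k - 5)/(4k + 4) + 1| ≤ (1/4)/k < eps.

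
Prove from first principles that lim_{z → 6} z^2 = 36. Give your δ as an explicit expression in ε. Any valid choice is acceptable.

δ = min(2, ε/14)

Let ε > 0. We seek δ > 0 with 0 < |z − 6| < δ ⇒ |z^2 − 36| < ε.
Factor: z^2 − 36 = (z − 6)(z + 6), so |z^2 − 36| = |z − 6|·|z + 6|.
Impose δ ≤ 2 so that |z| < 8; then |z + 6| ≤ 14.
Hence |z^2 − 36| ≤ 14|z − 6|, which is < ε once |z − 6| < ε/14.
Take δ = min(2, ε/14). If 0 < |z − 6| < δ then both bounds hold and |z^2 − 36| ≤ 14|z − 6| < 14·(ε/14) = ε.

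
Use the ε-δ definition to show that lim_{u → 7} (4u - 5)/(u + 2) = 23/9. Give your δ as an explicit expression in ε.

δ = min(9/2, (81/26)ε)

Fix ε > 0. We want δ > 0 with 0 < |u − 7| < δ ⇒ |(4u - 5)/(u + 2) − (23/9)| < ε.
Combining over a common denominator, (4u - 5)/(u + 2) − (23/9) = [(4u - 5)·9 − 23·(u + 2)] / [9·(u + 2)] = 13(u − 7) / (9(u + 2)).
So |(4u - 5)/(u + 2) − (23/9)| = 13|u − 7| / (9·|u + 2|).
Restrict δ ≤ 9/2. Then |u − 7| < 9/2 gives |u + 2| = |(u − 7) + 9| ≥ 9 − 9/2 = 9/2.
Hence |(4u - 5)/(u + 2) − (23/9)| < 13|u − 7|/(9·(9/2)) = (26/81)|u − 7|, which is < ε once |u − 7| < (81/26)ε.
Take δ = min(9/2, (81/26)ε). Then 0 < |u − 7| < δ forces both bounds, so |(4u - 5)/(u + 2) − (23/9)| < ε.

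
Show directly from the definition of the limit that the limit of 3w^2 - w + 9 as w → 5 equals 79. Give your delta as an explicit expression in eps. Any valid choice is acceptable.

delta = min(1, eps/32)

Suppose eps > 0. We want delta > 0 such that 0 < |w − 5| < delta implies |(3w^2 - w + 9) − 79| < eps.
(3w^2 - w + 9) − 79 = 3w^2 - w - 70 = (w − 5)(3w + 14).
So |(3w^2 - w + 9) − 79| = |w − 5|·|3w + 14|.
Require delta ≤ 1. Then |w − 5| < 1 gives |w| < 6, and by the triangle inequality |3w + 14| ≤ 3·6 + 14 = 32.
Hence |(3w^2 - w + 9) − 79| ≤ 32|w − 5| < eps provided |w − 5| < eps/32.
Take delta = min(1, eps/32). Then 0 < |w − 5| < delta gives both |w − 5| < 1 and |w − 5| < eps/32, so |(3w^2 - w + 9) − 79| < eps.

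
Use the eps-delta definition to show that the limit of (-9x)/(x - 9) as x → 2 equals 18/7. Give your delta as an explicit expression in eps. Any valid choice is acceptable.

Let eps > 0 be given. We want delta > 0 with 0 < |x − 2| < delta ⇒ |(-9x)/(x - 9) − (18/7)| < eps.
Combining over a common denominator, (-9x)/(x - 9) − (18/7) = [(-9x)·(-7) − (-18)·(x - 9)] / [(-7)·(x - 9)] = 81(x − 2) / ((-7)(x - 9)).
So |(-9x)/(x - 9) − (18/7)| = 81|x − 2| / (7·|x − 9|).
Restrict delta ≤ 7/2. Then |x − 2| < 7/2 gives |x − 9| = |(x − 2) + (-7)| ≥ 7 − 7/2 = 7/2.
Hence |(-9x)/(x - 9) − (18/7)| < 81|x − 2|/(7·(7/2)) = (162/49)|x − 2|, which is < eps once |x − 2| < (49/162)eps.
Take delta = min(7/2, (49/162)eps). Then 0 < |x − 2| < delta forces both bounds, so |(-9x)/(x - 9) − (18/7)| < eps.

delta = min(7/2, (49/162)eps)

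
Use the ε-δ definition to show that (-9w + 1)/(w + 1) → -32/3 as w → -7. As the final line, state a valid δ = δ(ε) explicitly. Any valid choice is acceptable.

Let ε > 0 be given. We want δ > 0 with 0 < |w + 7| < δ ⇒ |(-9w + 1)/(w + 1) + 32/3| < ε.
Combining over a common denominator, (-9w + 1)/(w + 1) + 32/3 = [(-9w + 1)·(-6) − 64·(w + 1)] / [(-6)·(w + 1)] = -10(w + 7) / ((-6)(w + 1)).
So |(-9w + 1)/(w + 1) + 32/3| = 10|w + 7| / (6·|w + 1|).
Require δ ≤ 3, so |w + 1| ≥ |-6| − |w + 7| > 6 − 3 = 3.
Hence |(-9w + 1)/(w + 1) + 32/3| < 10|w + 7|/(6·3) = (5/9)|w + 7|, which is < ε once |w + 7| < (9/5)ε.
Take δ = min(3, (9/5)ε). Then 0 < |w + 7| < δ forces both bounds, so |(-9w + 1)/(w + 1) + 32/3| < ε.

δ = min(3, (9/5)ε)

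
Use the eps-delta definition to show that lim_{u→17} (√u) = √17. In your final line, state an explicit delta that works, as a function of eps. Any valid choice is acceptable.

delta = min(17, √17·eps)

Let eps > 0. We want delta > 0 such that 0 < |u − 17| < delta implies |√u − √17| < eps.
Rationalise: √u − √17 = (u − 17)/(√u + √17), so |√u − √17| = |u − 17|/(√u + √17).
Restrict delta ≤ 17 so that |u − 17| < 17 forces u > 0, and then √u + √17 > √17.
Hence |√u − √17| < |u − 17|/√17, which is < eps once |u − 17| < √17·eps.
Take delta = min(17, √17·eps). If 0 < |u − 17| < delta then u > 0 and |√u − √17| < |u − 17|/√17 < eps.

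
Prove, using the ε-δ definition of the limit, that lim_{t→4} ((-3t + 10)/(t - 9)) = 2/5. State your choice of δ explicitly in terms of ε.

Let ε > 0. We want δ > 0 with 0 < |t − 4| < δ ⇒ |(-3t + 10)/(t - 9) − (2/5)| < ε.
Combining over a common denominator, (-3t + 10)/(t - 9) − (2/5) = [(-3t + 10)·(-5) − (-2)·(t - 9)] / [(-5)·(t - 9)] = 17(t − 4) / ((-5)(t - 9)).
So |(-3t + 10)/(t - 9) − (2/5)| = 17|t − 4| / (5·|t − 9|).
Restrict δ ≤ 5/2. Then |t − 4| < 5/2 gives |t − 9| = |(t − 4) + (-5)| ≥ 5 − 5/2 = 5/2.
Hence |(-3t + 10)/(t - 9) − (2/5)| < 17|t − 4|/(5·(5/2)) = (34/25)|t − 4|, which is < ε once |t − 4| < (25/34)ε.
Take δ = min(5/2, (25/34)ε). Then 0 < |t − 4| < δ forces both bounds, so |(-3t + 10)/(t - 9) − (2/5)| < ε.

δ = min(5/2, (25/34)ε)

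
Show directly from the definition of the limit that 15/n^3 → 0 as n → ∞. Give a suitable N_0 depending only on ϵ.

Let ϵ > 0 be given. For n ≥ 1, |15/n^3 − 0| = 15/n^3.
15/n^3 < ϵ ⇔ n^3 > 15/ϵ ⇔ n > (15/ϵ)^{1/3}.
Take N_0 = (15/ϵ)^{1/3}. Then n > N_0 implies 15/n^3 < ϵ.

N_0 = (15/ϵ)^{1/3}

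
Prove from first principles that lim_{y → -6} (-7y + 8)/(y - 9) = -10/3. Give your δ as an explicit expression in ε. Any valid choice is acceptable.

δ = min(15/2, (45/22)ε)

Let ε > 0. We want δ > 0 with 0 < |y + 6| < δ ⇒ |(-7y + 8)/(y - 9) + 10/3| < ε.
Combining over a common denominator, (-7y + 8)/(y - 9) + 10/3 = [(-7y + 8)·(-15) − 50·(y - 9)] / [(-15)·(y - 9)] = 55(y + 6) / ((-15)(y - 9)).
So |(-7y + 8)/(y - 9) + 10/3| = 55|y + 6| / (15·|y − 9|).
Require δ ≤ 15/2, so |y − 9| ≥ |-15| − |y + 6| > 15 − 15/2 = 15/2.
Hence |(-7y + 8)/(y - 9) + 10/3| < 55|y + 6|/(15·(15/2)) = (22/45)|y + 6|, which is < ε once |y + 6| < (45/22)ε.
Take δ = min(15/2, (45/22)ε). Then 0 < |y + 6| < δ forces both bounds, so |(-7y + 8)/(y - 9) + 10/3| < ε.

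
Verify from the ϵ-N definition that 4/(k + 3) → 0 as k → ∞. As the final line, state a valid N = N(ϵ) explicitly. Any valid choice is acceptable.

Let ϵ > 0. For k ≥ 1, |4/(k + 3) − 0| = 4/(k + 3) ≤ 4/k.
We need 4/k < ϵ, i.e. k > 4/ϵ.
Take N = 4/ϵ. If k > N then |4/(k + 3)| ≤ 4/k < ϵ.

N = 4/ϵ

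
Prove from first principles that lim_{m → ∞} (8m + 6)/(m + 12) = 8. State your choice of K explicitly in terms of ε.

Let ε > 0 be given. For m ≥ 1, |(8m + 6)/(m + 12) − 8| = |-90|/((m + 12)) = 90/((m + 12)).
Since m + 12 ≥ m for m ≥ 1, this is ≤ 90/(m) = 90/m.
So |(8m + 6)/(m + 12) − 8| < ε whenever m > 90/ε.
Take K = 90/ε. If m > K then |(8m + 6)/(m + 12) − 8| ≤ 90/m < ε.

K = 90/ε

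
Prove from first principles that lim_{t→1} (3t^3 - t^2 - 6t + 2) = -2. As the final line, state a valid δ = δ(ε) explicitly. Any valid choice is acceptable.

δ = min(1, ε/20)

Suppose ε > 0. We want δ > 0 such that 0 < |t − 1| < δ implies |(3t^3 - t^2 - 6t + 2) + 2| < ε.
(3t^3 - t^2 - 6t + 2) + 2 = 3t^3 - t^2 - 6t + 4 = (t − 1)(3t^2 + 2t - 4).
So |(3t^3 - t^2 - 6t + 2) + 2| = |t − 1|·|3t^2 + 2t - 4|.
Require δ ≤ 1. Then |t − 1| < 1 gives |t| < 2, and by the triangle inequality |3t^2 + 2t - 4| ≤ 3·2^2 + 2·2 + 4 = 20.
Hence |(3t^3 - t^2 - 6t + 2) + 2| ≤ 20|t − 1| < ε provided |t − 1| < ε/20.
Choosing δ = min(1, ε/20) ensures both conditions, hence |(3t^3 - t^2 - 6t + 2) + 2| < ε.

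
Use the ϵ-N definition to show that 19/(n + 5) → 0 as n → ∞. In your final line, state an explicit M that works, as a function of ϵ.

M = 19/ϵ

Fix ϵ > 0. For n ≥ 1, |19/(n + 5) − 0| = 19/(n + 5) ≤ 19/n.
We need 19/n < ϵ, i.e. n > 19/ϵ.
Take M = 19/ϵ. If n > M then |19/(n + 5)| ≤ 19/n < ϵ.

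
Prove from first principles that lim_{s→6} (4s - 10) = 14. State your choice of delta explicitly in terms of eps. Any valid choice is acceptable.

Let eps > 0. We need delta > 0 so that 0 < |s − 6| < delta implies |(4s - 10) − 14| < eps.
Since (4s - 10) − 14 = 4(s − 6), we have |(4s - 10) − 14| = 4|s − 6|.
So 4|s − 6| < eps exactly when |s − 6| < eps/4.
Take delta = eps/4. If 0 < |s − 6| < delta then |(4s - 10) − 14| = 4|s − 6| < 4·(eps/4) = eps.

delta = eps/4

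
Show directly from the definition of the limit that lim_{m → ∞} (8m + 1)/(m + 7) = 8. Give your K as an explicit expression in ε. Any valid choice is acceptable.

K = 55/ε

Let ε > 0. For m ≥ 1, |(8m + 1)/(m + 7) − 8| = |-55|/((m + 7)) = 55/((m + 7)).
Since m + 7 ≥ m for m ≥ 1, this is ≤ 55/(m) = 55/m.
So |(8m + 1)/(m + 7) − 8| < ε whenever m > 55/ε.
Take K = 55/ε. If m > K then |(8m + 1)/(m + 7) − 8| ≤ 55/m < ε.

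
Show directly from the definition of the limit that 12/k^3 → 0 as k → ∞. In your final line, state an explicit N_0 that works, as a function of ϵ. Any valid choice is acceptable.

N_0 = (12/ϵ)^{1/3}

Suppose ϵ > 0. For k ≥ 1, |12/k^3 − 0| = 12/k^3.
12/k^3 < ϵ ⇔ k^3 > 12/ϵ ⇔ k > (12/ϵ)^{1/3}.
Take N_0 = (12/ϵ)^{1/3}. Then k > N_0 implies 12/k^3 < ϵ.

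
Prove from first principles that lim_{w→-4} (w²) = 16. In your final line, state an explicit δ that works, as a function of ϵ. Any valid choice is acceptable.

Suppose ϵ > 0. We seek δ > 0 with 0 < |w + 4| < δ ⇒ |w² − 16| < ϵ.
Factor: w² − 16 = (w + 4)(w - 4), so |w² − 16| = |w + 4|·|w - 4|.
Restrict δ ≤ 1. Then |w + 4| < 1 gives |w| < 5, so by the triangle inequality |w - 4| ≤ 5 + 4 = 9.
Hence |w² − 16| ≤ 9|w + 4|, which is < ϵ once |w + 4| < ϵ/9.
Take δ = min(1, ϵ/9). If 0 < |w + 4| < δ then both bounds hold and |w² − 16| ≤ 9|w + 4| < 9·(ϵ/9) = ϵ.

δ = min(1, ϵ/9)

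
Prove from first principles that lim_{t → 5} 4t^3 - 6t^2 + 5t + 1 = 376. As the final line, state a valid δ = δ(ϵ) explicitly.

δ = min(1, ϵ/303)

Fix ϵ > 0. We want δ > 0 such that 0 < |t − 5| < δ implies |(4t^3 - 6t^2 + 5t + 1) − 376| < ϵ.
(4t^3 - 6t^2 + 5t + 1) − 376 = 4t^3 - 6t^2 + 5t - 375 = (t − 5)(4t^2 + 14t + 75).
So |(4t^3 - 6t^2 + 5t + 1) − 376| = |t − 5|·|4t^2 + 14t + 75|.
Require δ ≤ 1. Then |t − 5| < 1 gives |t| < 6, and by the triangle inequality |4t^2 + 14t + 75| ≤ 4·6^2 + 14·6 + 75 = 303.
Hence |(4t^3 - 6t^2 + 5t + 1) − 376| ≤ 303|t − 5| < ϵ provided |t − 5| < ϵ/303.
Take δ = min(1, ϵ/303). Then 0 < |t − 5| < δ gives both |t − 5| < 1 and |t − 5| < ϵ/303, so |(4t^3 - 6t^2 + 5t + 1) − 376| < ϵ.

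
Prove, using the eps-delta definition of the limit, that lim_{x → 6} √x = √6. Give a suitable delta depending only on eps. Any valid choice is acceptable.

delta = min(6, √6·eps)

Let eps > 0 be given. We want delta > 0 such that 0 < |x − 6| < delta implies |√x − √6| < eps.
Multiplying by the conjugate, |√x − √6| = |x − 6|/(√x + √6).
Restrict delta ≤ 6 so that |x − 6| < 6 forces x > 0, and then √x + √6 > √6.
Hence |√x − √6| < |x − 6|/√6, which is < eps once |x − 6| < √6·eps.
Take delta = min(6, √6·eps). If 0 < |x − 6| < delta then x > 0 and |√x − √6| < |x − 6|/√6 < eps.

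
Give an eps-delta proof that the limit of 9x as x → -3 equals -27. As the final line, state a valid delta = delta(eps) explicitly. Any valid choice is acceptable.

Fix eps > 0. We need delta > 0 so that 0 < |x + 3| < delta implies |(9x) + 27| < eps.
Since (9x) + 27 = 9(x + 3), we have |(9x) + 27| = 9|x + 3|.
Thus it suffices that |x + 3| < eps/9.
Take delta = eps/9. If 0 < |x + 3| < delta then |(9x) + 27| = 9|x + 3| < 9·(eps/9) = eps.

delta = eps/9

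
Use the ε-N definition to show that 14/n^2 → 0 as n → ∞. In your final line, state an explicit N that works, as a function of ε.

N = (14/ε)^{1/2}

Let ε > 0 be given. For n ≥ 1, |14/n^2 − 0| = 14/n^2.
14/n^2 < ε ⇔ n^2 > 14/ε ⇔ n > (14/ε)^{1/2}.
Take N = (14/ε)^{1/2}. Then n > N implies 14/n^2 < ε.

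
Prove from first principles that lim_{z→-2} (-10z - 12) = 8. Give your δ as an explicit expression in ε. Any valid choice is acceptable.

δ = ε/10

Fix ε > 0. We need δ > 0 so that 0 < |z + 2| < δ implies |(-10z - 12) − 8| < ε.
|(-10z - 12) − 8| = |-10z - 20| = 10|z + 2|.
So 10|z + 2| < ε exactly when |z + 2| < ε/10.
Choosing δ = ε/10 gives |(-10z - 12) − 8| = 10|z + 2| < ε whenever |z + 2| < δ.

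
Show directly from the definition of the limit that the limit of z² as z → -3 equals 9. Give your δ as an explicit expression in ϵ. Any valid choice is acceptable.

δ = min(2, ϵ/8)

Let ϵ > 0 be given. We seek δ > 0 with 0 < |z + 3| < δ ⇒ |z² − 9| < ϵ.
Factor: z² − 9 = (z + 3)(z - 3), so |z² − 9| = |z + 3|·|z - 3|.
Restrict δ ≤ 2. Then |z + 3| < 2 gives |z| < 5, so by the triangle inequality |z - 3| ≤ 5 + 3 = 8.
Hence |z² − 9| ≤ 8|z + 3|, which is < ϵ once |z + 3| < ϵ/8.
Take δ = min(2, ϵ/8). If 0 < |z + 3| < δ then both bounds hold and |z² − 9| ≤ 8|z + 3| < 8·(ϵ/8) = ϵ.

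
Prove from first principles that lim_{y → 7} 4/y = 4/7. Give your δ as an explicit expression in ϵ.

Let ϵ > 0 be given. We seek δ > 0 such that 0 < |y − 7| < δ implies |4/y − (4/7)| < ϵ.
|4/y − (4/7)| = 4·|7 − y|/(7·|y|) = 4|y − 7|/(7|y|).
Require δ ≤ 7/2 so that |y| > 7 − 7/2 = 7/2, hence 7|y| > 49/2.
Then |4/y − (4/7)| < 4|y − 7|/(49/2), which is < ϵ when |y − 7| < (49/8)ϵ.
Take δ = min(7/2, (49/8)ϵ). Then 0 < |y − 7| < δ gives both |y − 7| < 7/2 and |y − 7| < (49/8)ϵ, so |4/y − (4/7)| < ϵ.

δ = min(7/2, (49/8)ϵ)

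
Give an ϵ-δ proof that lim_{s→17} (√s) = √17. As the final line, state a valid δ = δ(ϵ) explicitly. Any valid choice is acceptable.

δ = min(17, √17·ϵ)

Fix ϵ > 0. We want δ > 0 such that 0 < |s − 17| < δ implies |√s − √17| < ϵ.
Rationalise: √s − √17 = (s − 17)/(√s + √17), so |√s − √17| = |s − 17|/(√s + √17).
Restrict δ ≤ 17 so that |s − 17| < 17 forces s > 0, and then √s + √17 > √17.
Hence |√s − √17| < |s − 17|/√17, which is < ϵ once |s − 17| < √17·ϵ.
Take δ = min(17, √17·ϵ). If 0 < |s − 17| < δ then s > 0 and |√s − √17| < |s − 17|/√17 < ϵ.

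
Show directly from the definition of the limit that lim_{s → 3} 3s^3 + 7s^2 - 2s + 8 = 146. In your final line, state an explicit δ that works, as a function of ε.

Fix ε > 0. We want δ > 0 such that 0 < |s − 3| < δ implies |(3s^3 + 7s^2 - 2s + 8) − 146| < ε.
(3s^3 + 7s^2 - 2s + 8) − 146 = 3s^3 + 7s^2 - 2s - 138 = (s − 3)(3s^2 + 16s + 46).
So |(3s^3 + 7s^2 - 2s + 8) − 146| = |s − 3|·|3s^2 + 16s + 46|.
Assume first that |s − 3| < 1, so |s| < 4. Then |3s^2 + 16s + 46| ≤ 3·4^2 + 16·4 + 46 = 158.
Hence |(3s^3 + 7s^2 - 2s + 8) − 146| ≤ 158|s − 3| < ε provided |s − 3| < ε/158.
Take δ = min(1, ε/158). Then 0 < |s − 3| < δ gives both |s − 3| < 1 and |s − 3| < ε/158, so |(3s^3 + 7s^2 - 2s + 8) − 146| < ε.

δ = min(1, ε/158)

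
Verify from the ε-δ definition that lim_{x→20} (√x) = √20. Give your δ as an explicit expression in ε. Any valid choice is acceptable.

δ = min(20, √20·ε)

Suppose ε > 0. We want δ > 0 such that 0 < |x − 20| < δ implies |√x − √20| < ε.
Rationalise: √x − √20 = (x − 20)/(√x + √20), so |√x − √20| = |x − 20|/(√x + √20).
Restrict δ ≤ 20 so that |x − 20| < 20 forces x > 0, and then √x + √20 > √20.
Hence |√x − √20| < |x − 20|/√20, which is < ε once |x − 20| < √20·ε.
Take δ = min(20, √20·ε). If 0 < |x − 20| < δ then x > 0 and |√x − √20| < |x − 20|/√20 < ε.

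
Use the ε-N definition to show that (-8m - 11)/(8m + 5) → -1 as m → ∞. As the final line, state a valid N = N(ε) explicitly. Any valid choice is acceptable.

Let ε > 0 be given. For m ≥ 1, |(-8m - 11)/(8m + 5) + 1| = |-48|/(8(8m + 5)) = 48/(8(8m + 5)).
Since 8m + 5 ≥ 8m for m ≥ 1, this is ≤ 48/(8·8m) = (3/4)/m.
So |(-8m - 11)/(8m + 5) + 1| < ε whenever m > (3/4)/ε.
Take N = (3/4)/ε. If m > N then |(-8m - 11)/(8m + 5) + 1| ≤ (3/4)/m < ε.

N = (3/4)/ε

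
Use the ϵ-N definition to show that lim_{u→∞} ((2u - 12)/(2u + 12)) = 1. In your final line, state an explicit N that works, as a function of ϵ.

N = 12/ϵ

Suppose ϵ > 0. We seek N > 0 such that u > N implies |(2u - 12)/(2u + 12) − 1| < ϵ.
(2u - 12)/(2u + 12) − 1 = (2(2u - 12) − 2(2u + 12)) / (2(2u + 12)) = -48/(2(2u + 12)).
For u > 0 we have 2u + 12 > 2u, so |(2u - 12)/(2u + 12) − 1| = 48/(2(2u + 12)) < 48/(2·2u) = 12/u.
Thus |(2u - 12)/(2u + 12) − 1| < ϵ whenever u > 12/ϵ.
Take N = 12/ϵ. If u > N then |(2u - 12)/(2u + 12) − 1| < 12/u < ϵ.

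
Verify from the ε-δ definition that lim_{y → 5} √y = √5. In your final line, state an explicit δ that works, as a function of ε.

Let ε > 0 be given. We want δ > 0 such that 0 < |y − 5| < δ implies |√y − √5| < ε.
Multiplying by the conjugate, |√y − √5| = |y − 5|/(√y + √5).
Restrict δ ≤ 5 so that |y − 5| < 5 forces y > 0, and then √y + √5 > √5.
Hence |√y − √5| < |y − 5|/√5, which is < ε once |y − 5| < √5·ε.
Take δ = min(5, √5·ε). If 0 < |y − 5| < δ then y > 0 and |√y − √5| < |y − 5|/√5 < ε.

δ = min(5, √5·ε)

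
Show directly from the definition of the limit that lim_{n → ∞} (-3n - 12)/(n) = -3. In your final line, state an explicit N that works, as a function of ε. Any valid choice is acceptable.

N = 12/ε

Let ε > 0 be given. For n ≥ 1, |(-3n - 12)/(n) + 3| = |-12|/((n)) = 12/((n)).
Since n ≥ n for n ≥ 1, this is ≤ 12/(n) = 12/n.
So |(-3n - 12)/(n) + 3| < ε whenever n > 12/ε.
Take N = 12/ε. If n > N then |(-3n - 12)/(n) + 3| ≤ 12/n < ε.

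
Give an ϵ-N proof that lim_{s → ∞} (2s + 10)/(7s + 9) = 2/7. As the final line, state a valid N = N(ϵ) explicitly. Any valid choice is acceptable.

N = (52/49)/ϵ

Fix ϵ > 0. We seek N > 0 such that s > N implies |(2s + 10)/(7s + 9) − (2/7)| < ϵ.
(2s + 10)/(7s + 9) − (2/7) = (7(2s + 10) − 2(7s + 9)) / (7(7s + 9)) = 52/(7(7s + 9)).
For s > 0 we have 7s + 9 > 7s, so |(2s + 10)/(7s + 9) − (2/7)| = 52/(7(7s + 9)) < 52/(7·7s) = (52/49)/s.
Thus |(2s + 10)/(7s + 9) − (2/7)| < ϵ whenever s > (52/49)/ϵ.
Take N = (52/49)/ϵ. If s > N then |(2s + 10)/(7s + 9) − (2/7)| < (52/49)/s < ϵ.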